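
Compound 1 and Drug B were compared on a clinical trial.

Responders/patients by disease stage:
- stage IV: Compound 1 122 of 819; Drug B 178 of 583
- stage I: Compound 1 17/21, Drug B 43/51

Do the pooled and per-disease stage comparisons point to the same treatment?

Yes

Stage IV: Compound 1 122/819 = 14.9%, Drug B 178/583 = 30.5% → Drug B
Stage I: Compound 1 17/21 = 81.0%, Drug B 43/51 = 84.3% → Drug B
Overall: Compound 1 139/840 = 16.5%, Drug B 221/634 = 34.9% → Drug B
Drug B wins overall and in every disease group — no reversal.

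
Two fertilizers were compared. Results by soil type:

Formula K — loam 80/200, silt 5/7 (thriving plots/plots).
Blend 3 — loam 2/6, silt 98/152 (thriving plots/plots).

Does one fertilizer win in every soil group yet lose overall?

Loam: Formula K 80/200 = 40.0%, Blend 3 2/6 = 33.3% → Formula K
Silt: Formula K 5/7 = 71.4%, Blend 3 98/152 = 64.5% → Formula K
Overall: Formula K 85/207 = 41.1%, Blend 3 100/158 = 63.3% → Blend 3
Formula K wins each soil group but Blend 3 wins overall — the comparison reverses. Formula K's plots skew toward loam, which has a lower base rate.

Yes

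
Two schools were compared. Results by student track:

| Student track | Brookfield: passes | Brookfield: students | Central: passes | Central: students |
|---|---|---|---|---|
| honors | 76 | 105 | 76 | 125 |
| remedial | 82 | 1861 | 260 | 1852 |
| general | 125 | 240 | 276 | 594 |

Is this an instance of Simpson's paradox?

Honors: Brookfield 76/105 = 72.4%, Central 76/125 = 60.8% → Brookfield
Remedial: Brookfield 82/1861 = 4.4%, Central 260/1852 = 14.0% → Central
General: Brookfield 125/240 = 52.1%, Central 276/594 = 46.5% → Brookfield
Overall: Brookfield 283/2206 = 12.8%, Central 612/2571 = 23.8% → Central
Neither sweeps: Brookfield wins 2 of 3 groups, Central wins 1. Central wins overall but not every group — no Simpson reversal.

No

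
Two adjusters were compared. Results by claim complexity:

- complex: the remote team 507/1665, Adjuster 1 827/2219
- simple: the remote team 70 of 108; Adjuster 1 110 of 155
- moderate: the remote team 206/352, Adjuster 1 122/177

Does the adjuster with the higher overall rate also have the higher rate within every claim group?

Complex: the remote team 507/1665 = 30.5%, Adjuster 1 827/2219 = 37.3% → Adjuster 1
Simple: the remote team 70/108 = 64.8%, Adjuster 1 110/155 = 71.0% → Adjuster 1
Moderate: the remote team 206/352 = 58.5%, Adjuster 1 122/177 = 68.9% → Adjuster 1
Overall: the remote team 783/2125 = 36.8%, Adjuster 1 1059/2551 = 41.5% → Adjuster 1
Adjuster 1 wins overall and in every claim group — no reversal.

Yes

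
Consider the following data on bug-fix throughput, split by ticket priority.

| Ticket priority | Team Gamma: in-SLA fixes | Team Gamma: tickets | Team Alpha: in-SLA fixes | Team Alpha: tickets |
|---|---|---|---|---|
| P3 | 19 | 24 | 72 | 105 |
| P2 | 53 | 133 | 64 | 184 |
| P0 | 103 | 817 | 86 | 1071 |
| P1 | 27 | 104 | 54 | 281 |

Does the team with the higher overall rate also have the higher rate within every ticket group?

P3: Team Gamma 19/24 = 79.2%, Team Alpha 72/105 = 68.6% → Team Gamma
P2: Team Gamma 53/133 = 39.8%, Team Alpha 64/184 = 34.8% → Team Gamma
P0: Team Gamma 103/817 = 12.6%, Team Alpha 86/1071 = 8.0% → Team Gamma
P1: Team Gamma 27/104 = 26.0%, Team Alpha 54/281 = 19.2% → Team Gamma
Overall: Team Gamma 202/1078 = 18.7%, Team Alpha 276/1641 = 16.8% → Team Gamma
Team Gamma wins overall and in every ticket group — no reversal.

Yes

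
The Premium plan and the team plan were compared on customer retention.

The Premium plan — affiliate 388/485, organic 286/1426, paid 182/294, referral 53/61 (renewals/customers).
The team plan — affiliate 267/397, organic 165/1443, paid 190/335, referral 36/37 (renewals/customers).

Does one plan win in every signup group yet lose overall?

Affiliate: the Premium plan 388/485 = 80.0%, the team plan 267/397 = 67.3% → the Premium plan
Organic: the Premium plan 286/1426 = 20.1%, the team plan 165/1443 = 11.4% → the Premium plan
Paid: the Premium plan 182/294 = 61.9%, the team plan 190/335 = 56.7% → the Premium plan
Referral: the Premium plan 53/61 = 86.9%, the team plan 36/37 = 97.3% → the team plan
Overall: the Premium plan 909/2266 = 40.1%, the team plan 658/2212 = 29.7% → the Premium plan
Neither sweeps: the Premium plan wins 3 of 4 groups, the team plan wins 1. The Premium plan wins overall but not every group — no Simpson reversal.

No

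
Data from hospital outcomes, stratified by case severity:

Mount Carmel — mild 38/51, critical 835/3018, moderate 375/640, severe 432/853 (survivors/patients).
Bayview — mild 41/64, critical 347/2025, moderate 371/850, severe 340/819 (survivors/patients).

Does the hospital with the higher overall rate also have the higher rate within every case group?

Mild: Mount Carmel 38/51 = 74.5%, Bayview 41/64 = 64.1% → Mount Carmel
Critical: Mount Carmel 835/3018 = 27.7%, Bayview 347/2025 = 17.1% → Mount Carmel
Moderate: Mount Carmel 375/640 = 58.6%, Bayview 371/850 = 43.6% → Mount Carmel
Severe: Mount Carmel 432/853 = 50.6%, Bayview 340/819 = 41.5% → Mount Carmel
Overall: Mount Carmel 1680/4562 = 36.8%, Bayview 1099/3758 = 29.2% → Mount Carmel
Mount Carmel wins overall and in every case group — no reversal.

Yes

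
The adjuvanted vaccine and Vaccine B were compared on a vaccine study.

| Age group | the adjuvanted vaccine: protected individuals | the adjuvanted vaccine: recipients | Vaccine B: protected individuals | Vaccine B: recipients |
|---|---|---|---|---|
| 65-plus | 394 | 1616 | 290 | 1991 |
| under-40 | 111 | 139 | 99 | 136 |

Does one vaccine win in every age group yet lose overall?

65-plus: the adjuvanted vaccine 394/1616 = 24.4%, Vaccine B 290/1991 = 14.6% → the adjuvanted vaccine
Under-40: the adjuvanted vaccine 111/139 = 79.9%, Vaccine B 99/136 = 72.8% → the adjuvanted vaccine
Overall: the adjuvanted vaccine 505/1755 = 28.8%, Vaccine B 389/2127 = 18.3% → the adjuvanted vaccine
The adjuvanted vaccine wins overall and in every age group — no reversal.

No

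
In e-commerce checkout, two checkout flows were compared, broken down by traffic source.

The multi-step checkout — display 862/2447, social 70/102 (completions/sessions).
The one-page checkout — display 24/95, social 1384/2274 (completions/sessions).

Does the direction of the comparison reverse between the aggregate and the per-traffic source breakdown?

Display: the multi-step checkout 862/2447 = 35.2%, the one-page checkout 24/95 = 25.3% → the multi-step checkout
Social: the multi-step checkout 70/102 = 68.6%, the one-page checkout 1384/2274 = 60.9% → the multi-step checkout
Overall: the multi-step checkout 932/2549 = 36.6%, the one-page checkout 1408/2369 = 59.4% → the one-page checkout
The multi-step checkout wins each traffic group but the one-page checkout wins overall — the comparison reverses. The multi-step checkout's sessions skew toward display, which has a lower base rate.

Yes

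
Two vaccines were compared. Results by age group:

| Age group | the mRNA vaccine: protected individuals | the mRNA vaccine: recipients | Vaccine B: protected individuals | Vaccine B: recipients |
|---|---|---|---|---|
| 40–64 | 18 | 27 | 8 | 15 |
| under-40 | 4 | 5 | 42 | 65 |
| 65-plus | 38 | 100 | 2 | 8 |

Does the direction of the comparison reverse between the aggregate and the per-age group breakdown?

40–64: the mRNA vaccine 18/27 = 66.7%, Vaccine B 8/15 = 53.3% → the mRNA vaccine
Under-40: the mRNA vaccine 4/5 = 80.0%, Vaccine B 42/65 = 64.6% → the mRNA vaccine
65-plus: the mRNA vaccine 38/100 = 38.0%, Vaccine B 2/8 = 25.0% → the mRNA vaccine
Overall: the mRNA vaccine 60/132 = 45.5%, Vaccine B 52/88 = 59.1% → Vaccine B
The mRNA vaccine wins each age group but Vaccine B wins overall — the comparison reverses. The mRNA vaccine's recipients skew toward 65-plus, which has a lower base rate.

Yes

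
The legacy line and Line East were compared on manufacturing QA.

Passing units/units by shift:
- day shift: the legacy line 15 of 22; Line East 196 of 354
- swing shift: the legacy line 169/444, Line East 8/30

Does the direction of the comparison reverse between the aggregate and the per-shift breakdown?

Yes

Day shift: the legacy line 15/22 = 68.2%, Line East 196/354 = 55.4% → the legacy line
Swing shift: the legacy line 169/444 = 38.1%, Line East 8/30 = 26.7% → the legacy line
Overall: the legacy line 184/466 = 39.5%, Line East 204/384 = 53.1% → Line East
The legacy line wins each shift group but Line East wins overall — the comparison reverses. The legacy line's units skew toward swing shift, which has a lower base rate.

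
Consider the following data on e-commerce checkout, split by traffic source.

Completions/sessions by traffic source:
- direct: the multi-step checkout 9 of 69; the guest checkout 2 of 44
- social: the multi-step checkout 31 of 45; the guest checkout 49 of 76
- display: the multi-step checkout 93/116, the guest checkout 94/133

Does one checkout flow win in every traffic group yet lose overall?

Direct: the multi-step checkout 9/69 = 13.0%, the guest checkout 2/44 = 4.5% → the multi-step checkout
Social: the multi-step checkout 31/45 = 68.9%, the guest checkout 49/76 = 64.5% → the multi-step checkout
Display: the multi-step checkout 93/116 = 80.2%, the guest checkout 94/133 = 70.7% → the multi-step checkout
Overall: the multi-step checkout 133/230 = 57.8%, the guest checkout 145/253 = 57.3% → the multi-step checkout
The multi-step checkout wins overall and in every traffic group — no reversal.

No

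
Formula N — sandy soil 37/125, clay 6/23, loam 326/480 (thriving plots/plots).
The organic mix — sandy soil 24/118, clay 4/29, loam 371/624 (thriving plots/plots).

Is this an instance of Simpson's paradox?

No

Sandy soil: Formula N 37/125 = 29.6%, the organic mix 24/118 = 20.3% → Formula N
Clay: Formula N 6/23 = 26.1%, the organic mix 4/29 = 13.8% → Formula N
Loam: Formula N 326/480 = 67.9%, the organic mix 371/624 = 59.5% → Formula N
Overall: Formula N 369/628 = 58.8%, the organic mix 399/771 = 51.8% → Formula N
Formula N wins overall and in every soil group — no reversal.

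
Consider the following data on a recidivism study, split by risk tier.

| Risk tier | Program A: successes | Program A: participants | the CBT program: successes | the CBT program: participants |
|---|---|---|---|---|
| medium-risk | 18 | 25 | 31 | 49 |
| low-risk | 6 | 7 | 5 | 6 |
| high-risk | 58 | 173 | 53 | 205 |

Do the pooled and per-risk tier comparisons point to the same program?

Medium-risk: Program A 18/25 = 72.0%, the CBT program 31/49 = 63.3% → Program A
Low-risk: Program A 6/7 = 85.7%, the CBT program 5/6 = 83.3% → Program A
High-risk: Program A 58/173 = 33.5%, the CBT program 53/205 = 25.9% → Program A
Overall: Program A 82/205 = 40.0%, the CBT program 89/260 = 34.2% → Program A
Program A wins overall and in every risk group — no reversal.

Yes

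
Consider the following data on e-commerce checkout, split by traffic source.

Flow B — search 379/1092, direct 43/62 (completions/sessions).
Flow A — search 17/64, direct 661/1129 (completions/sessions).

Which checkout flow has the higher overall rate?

Flow A

Search: Flow B 379/1092 = 34.7%, Flow A 17/64 = 26.6% → Flow B
Direct: Flow B 43/62 = 69.4%, Flow A 661/1129 = 58.5% → Flow B
Overall: Flow B 422/1154 = 36.6%, Flow A 678/1193 = 56.8% → Flow A
(Flow B wins every traffic group but Flow A wins overall — Flow B's sessions skew toward the low-rate search group.)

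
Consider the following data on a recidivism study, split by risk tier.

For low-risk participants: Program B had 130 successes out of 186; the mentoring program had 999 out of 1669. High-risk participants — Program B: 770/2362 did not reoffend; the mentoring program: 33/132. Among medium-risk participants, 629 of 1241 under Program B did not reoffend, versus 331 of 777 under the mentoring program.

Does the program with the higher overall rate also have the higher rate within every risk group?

No

Low-risk: Program B 130/186 = 69.9%, the mentoring program 999/1669 = 59.9% → Program B
High-risk: Program B 770/2362 = 32.6%, the mentoring program 33/132 = 25.0% → Program B
Medium-risk: Program B 629/1241 = 50.7%, the mentoring program 331/777 = 42.6% → Program B
Overall: Program B 1529/3789 = 40.4%, the mentoring program 1363/2578 = 52.9% → the mentoring program
Program B wins each risk group but the mentoring program wins overall — the comparison reverses. Program B's participants skew toward high-risk, which has a lower base rate.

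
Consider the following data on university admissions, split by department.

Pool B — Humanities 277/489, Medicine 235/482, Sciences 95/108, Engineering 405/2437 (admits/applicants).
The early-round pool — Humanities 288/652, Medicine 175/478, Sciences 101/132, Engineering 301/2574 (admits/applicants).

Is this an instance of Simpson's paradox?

Humanities: Pool B 277/489 = 56.6%, the early-round pool 288/652 = 44.2% → Pool B
Medicine: Pool B 235/482 = 48.8%, the early-round pool 175/478 = 36.6% → Pool B
Sciences: Pool B 95/108 = 88.0%, the early-round pool 101/132 = 76.5% → Pool B
Engineering: Pool B 405/2437 = 16.6%, the early-round pool 301/2574 = 11.7% → Pool B
Overall: Pool B 1012/3516 = 28.8%, the early-round pool 865/3836 = 22.5% → Pool B
Pool B wins overall and in every department group — no reversal.

No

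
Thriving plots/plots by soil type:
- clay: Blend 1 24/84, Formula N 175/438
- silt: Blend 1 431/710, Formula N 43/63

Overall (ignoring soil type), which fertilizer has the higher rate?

Clay: Blend 1 24/84 = 28.6%, Formula N 175/438 = 40.0% → Formula N
Silt: Blend 1 431/710 = 60.7%, Formula N 43/63 = 68.3% → Formula N
Overall: Blend 1 455/794 = 57.3%, Formula N 218/501 = 43.5% → Blend 1
(Formula N wins every soil group but Blend 1 wins overall — Formula N's plots skew toward the low-rate clay group.)

Blend 1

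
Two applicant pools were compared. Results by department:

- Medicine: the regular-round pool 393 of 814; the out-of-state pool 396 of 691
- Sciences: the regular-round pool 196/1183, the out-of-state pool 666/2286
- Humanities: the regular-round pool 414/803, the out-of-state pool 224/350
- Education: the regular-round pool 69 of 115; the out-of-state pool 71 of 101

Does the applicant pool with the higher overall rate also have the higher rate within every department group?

Medicine: the regular-round pool 393/814 = 48.3%, the out-of-state pool 396/691 = 57.3% → the out-of-state pool
Sciences: the regular-round pool 196/1183 = 16.6%, the out-of-state pool 666/2286 = 29.1% → the out-of-state pool
Humanities: the regular-round pool 414/803 = 51.6%, the out-of-state pool 224/350 = 64.0% → the out-of-state pool
Education: the regular-round pool 69/115 = 60.0%, the out-of-state pool 71/101 = 70.3% → the out-of-state pool
Overall: the regular-round pool 1072/2915 = 36.8%, the out-of-state pool 1357/3428 = 39.6% → the out-of-state pool
The out-of-state pool wins overall and in every department group — no reversal.

Yes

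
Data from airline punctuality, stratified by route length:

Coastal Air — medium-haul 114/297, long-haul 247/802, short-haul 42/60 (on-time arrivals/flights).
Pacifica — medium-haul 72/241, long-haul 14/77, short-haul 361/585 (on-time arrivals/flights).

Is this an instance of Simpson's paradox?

Medium-haul: Coastal Air 114/297 = 38.4%, Pacifica 72/241 = 29.9% → Coastal Air
Long-haul: Coastal Air 247/802 = 30.8%, Pacifica 14/77 = 18.2% → Coastal Air
Short-haul: Coastal Air 42/60 = 70.0%, Pacifica 361/585 = 61.7% → Coastal Air
Overall: Coastal Air 403/1159 = 34.8%, Pacifica 447/903 = 49.5% → Pacifica
Coastal Air wins each route group but Pacifica wins overall — the comparison reverses. Coastal Air's flights skew toward long-haul, which has a lower base rate.

Yes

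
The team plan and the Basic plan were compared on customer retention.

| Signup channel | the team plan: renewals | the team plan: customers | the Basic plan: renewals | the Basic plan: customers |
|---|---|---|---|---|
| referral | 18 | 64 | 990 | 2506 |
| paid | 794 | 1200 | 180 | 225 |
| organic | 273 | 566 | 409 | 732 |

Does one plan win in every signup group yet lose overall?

Yes

Referral: the team plan 18/64 = 28.1%, the Basic plan 990/2506 = 39.5% → the Basic plan
Paid: the team plan 794/1200 = 66.2%, the Basic plan 180/225 = 80.0% → the Basic plan
Organic: the team plan 273/566 = 48.2%, the Basic plan 409/732 = 55.9% → the Basic plan
Overall: the team plan 1085/1830 = 59.3%, the Basic plan 1579/3463 = 45.6% → the team plan
The Basic plan wins each signup group but the team plan wins overall — the comparison reverses. The Basic plan's customers skew toward referral, which has a lower base rate.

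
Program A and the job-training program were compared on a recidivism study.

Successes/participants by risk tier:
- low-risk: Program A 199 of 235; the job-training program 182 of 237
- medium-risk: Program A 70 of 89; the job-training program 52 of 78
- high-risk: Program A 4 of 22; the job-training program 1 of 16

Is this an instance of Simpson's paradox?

No

Low-risk: Program A 199/235 = 84.7%, the job-training program 182/237 = 76.8% → Program A
Medium-risk: Program A 70/89 = 78.7%, the job-training program 52/78 = 66.7% → Program A
High-risk: Program A 4/22 = 18.2%, the job-training program 1/16 = 6.2% → Program A
Overall: Program A 273/346 = 78.9%, the job-training program 235/331 = 71.0% → Program A
Program A wins overall and in every risk group — no reversal.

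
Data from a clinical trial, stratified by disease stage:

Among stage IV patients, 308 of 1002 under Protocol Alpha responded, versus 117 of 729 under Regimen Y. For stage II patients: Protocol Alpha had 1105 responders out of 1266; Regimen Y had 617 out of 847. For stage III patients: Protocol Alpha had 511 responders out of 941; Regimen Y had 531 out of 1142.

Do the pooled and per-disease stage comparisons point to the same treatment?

Stage IV: Protocol Alpha 308/1002 = 30.7%, Regimen Y 117/729 = 16.0% → Protocol Alpha
Stage II: Protocol Alpha 1105/1266 = 87.3%, Regimen Y 617/847 = 72.8% → Protocol Alpha
Stage III: Protocol Alpha 511/941 = 54.3%, Regimen Y 531/1142 = 46.5% → Protocol Alpha
Overall: Protocol Alpha 1924/3209 = 60.0%, Regimen Y 1265/2718 = 46.5% → Protocol Alpha
Protocol Alpha wins overall and in every disease group — no reversal.

Yes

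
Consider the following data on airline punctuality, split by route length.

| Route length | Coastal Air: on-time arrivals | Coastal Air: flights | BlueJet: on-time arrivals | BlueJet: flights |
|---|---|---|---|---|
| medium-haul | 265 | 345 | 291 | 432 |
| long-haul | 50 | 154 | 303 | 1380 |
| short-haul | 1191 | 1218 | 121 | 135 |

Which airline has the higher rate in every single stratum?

Medium-haul: Coastal Air 265/345 = 76.8%, BlueJet 291/432 = 67.4% → Coastal Air
Long-haul: Coastal Air 50/154 = 32.5%, BlueJet 303/1380 = 22.0% → Coastal Air
Short-haul: Coastal Air 1191/1218 = 97.8%, BlueJet 121/135 = 89.6% → Coastal Air
Coastal Air has the higher rate in all 3 groups.

Coastal Air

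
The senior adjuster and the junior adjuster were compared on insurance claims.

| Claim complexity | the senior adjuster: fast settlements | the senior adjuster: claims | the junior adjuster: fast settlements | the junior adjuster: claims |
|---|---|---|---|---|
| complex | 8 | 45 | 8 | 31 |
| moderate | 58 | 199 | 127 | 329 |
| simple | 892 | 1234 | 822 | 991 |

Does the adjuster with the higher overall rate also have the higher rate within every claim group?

Complex: the senior adjuster 8/45 = 17.8%, the junior adjuster 8/31 = 25.8% → the junior adjuster
Moderate: the senior adjuster 58/199 = 29.1%, the junior adjuster 127/329 = 38.6% → the junior adjuster
Simple: the senior adjuster 892/1234 = 72.3%, the junior adjuster 822/991 = 82.9% → the junior adjuster
Overall: the senior adjuster 958/1478 = 64.8%, the junior adjuster 957/1351 = 70.8% → the junior adjuster
The junior adjuster wins overall and in every claim group — no reversal.

Yes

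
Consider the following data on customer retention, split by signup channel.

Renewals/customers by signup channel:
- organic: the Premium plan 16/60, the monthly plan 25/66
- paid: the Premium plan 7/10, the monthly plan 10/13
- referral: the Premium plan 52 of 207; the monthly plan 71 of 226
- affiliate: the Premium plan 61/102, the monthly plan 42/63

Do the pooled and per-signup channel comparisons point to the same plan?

Yes

Organic: the Premium plan 16/60 = 26.7%, the monthly plan 25/66 = 37.9% → the monthly plan
Paid: the Premium plan 7/10 = 70.0%, the monthly plan 10/13 = 76.9% → the monthly plan
Referral: the Premium plan 52/207 = 25.1%, the monthly plan 71/226 = 31.4% → the monthly plan
Affiliate: the Premium plan 61/102 = 59.8%, the monthly plan 42/63 = 66.7% → the monthly plan
Overall: the Premium plan 136/379 = 35.9%, the monthly plan 148/368 = 40.2% → the monthly plan
The monthly plan wins overall and in every signup group — no reversal.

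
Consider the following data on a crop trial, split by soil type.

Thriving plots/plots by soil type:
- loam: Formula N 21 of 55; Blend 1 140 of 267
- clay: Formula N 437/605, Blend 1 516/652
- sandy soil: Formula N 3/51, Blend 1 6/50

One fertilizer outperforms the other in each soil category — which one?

Loam: Formula N 21/55 = 38.2%, Blend 1 140/267 = 52.4% → Blend 1
Clay: Formula N 437/605 = 72.2%, Blend 1 516/652 = 79.1% → Blend 1
Sandy soil: Formula N 3/51 = 5.9%, Blend 1 6/50 = 12.0% → Blend 1
Blend 1 has the higher rate in all 3 groups.

Blend 1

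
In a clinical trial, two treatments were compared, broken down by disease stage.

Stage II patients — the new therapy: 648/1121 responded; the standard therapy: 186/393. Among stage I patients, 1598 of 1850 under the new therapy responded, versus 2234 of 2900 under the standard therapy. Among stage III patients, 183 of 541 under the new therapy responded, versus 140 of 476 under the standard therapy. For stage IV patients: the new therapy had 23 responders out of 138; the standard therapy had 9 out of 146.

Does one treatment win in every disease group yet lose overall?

No

Stage II: the new therapy 648/1121 = 57.8%, the standard therapy 186/393 = 47.3% → the new therapy
Stage I: the new therapy 1598/1850 = 86.4%, the standard therapy 2234/2900 = 77.0% → the new therapy
Stage III: the new therapy 183/541 = 33.8%, the standard therapy 140/476 = 29.4% → the new therapy
Stage IV: the new therapy 23/138 = 16.7%, the standard therapy 9/146 = 6.2% → the new therapy
Overall: the new therapy 2452/3650 = 67.2%, the standard therapy 2569/3915 = 65.6% → the new therapy
The new therapy wins overall and in every disease group — no reversal.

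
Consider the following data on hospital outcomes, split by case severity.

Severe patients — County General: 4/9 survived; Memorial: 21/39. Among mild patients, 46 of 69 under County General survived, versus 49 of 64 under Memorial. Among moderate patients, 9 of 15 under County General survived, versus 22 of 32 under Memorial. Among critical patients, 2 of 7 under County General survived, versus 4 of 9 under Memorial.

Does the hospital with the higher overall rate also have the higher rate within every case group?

Severe: County General 4/9 = 44.4%, Memorial 21/39 = 53.8% → Memorial
Mild: County General 46/69 = 66.7%, Memorial 49/64 = 76.6% → Memorial
Moderate: County General 9/15 = 60.0%, Memorial 22/32 = 68.8% → Memorial
Critical: County General 2/7 = 28.6%, Memorial 4/9 = 44.4% → Memorial
Overall: County General 61/100 = 61.0%, Memorial 96/144 = 66.7% → Memorial
Memorial wins overall and in every case group — no reversal.

Yes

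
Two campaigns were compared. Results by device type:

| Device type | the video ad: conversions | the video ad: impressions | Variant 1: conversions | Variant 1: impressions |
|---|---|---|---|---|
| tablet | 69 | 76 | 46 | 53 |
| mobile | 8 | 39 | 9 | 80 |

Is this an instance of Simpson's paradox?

No

Tablet: the video ad 69/76 = 90.8%, Variant 1 46/53 = 86.8% → the video ad
Mobile: the video ad 8/39 = 20.5%, Variant 1 9/80 = 11.2% → the video ad
Overall: the video ad 77/115 = 67.0%, Variant 1 55/133 = 41.4% → the video ad
The video ad wins overall and in every device group — no reversal.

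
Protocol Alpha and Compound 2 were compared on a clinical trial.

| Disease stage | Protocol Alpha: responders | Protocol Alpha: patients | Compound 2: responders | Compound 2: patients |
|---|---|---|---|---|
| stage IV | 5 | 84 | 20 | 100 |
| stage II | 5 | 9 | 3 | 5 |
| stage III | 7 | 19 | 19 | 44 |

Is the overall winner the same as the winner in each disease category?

Stage IV: Protocol Alpha 5/84 = 6.0%, Compound 2 20/100 = 20.0% → Compound 2
Stage II: Protocol Alpha 5/9 = 55.6%, Compound 2 3/5 = 60.0% → Compound 2
Stage III: Protocol Alpha 7/19 = 36.8%, Compound 2 19/44 = 43.2% → Compound 2
Overall: Protocol Alpha 17/112 = 15.2%, Compound 2 42/149 = 28.2% → Compound 2
Compound 2 wins overall and in every disease group — no reversal.

Yes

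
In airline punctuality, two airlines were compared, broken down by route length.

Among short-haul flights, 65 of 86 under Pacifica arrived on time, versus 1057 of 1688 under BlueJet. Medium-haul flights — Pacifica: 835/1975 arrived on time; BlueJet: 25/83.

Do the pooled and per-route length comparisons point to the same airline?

No

Short-haul: Pacifica 65/86 = 75.6%, BlueJet 1057/1688 = 62.6% → Pacifica
Medium-haul: Pacifica 835/1975 = 42.3%, BlueJet 25/83 = 30.1% → Pacifica
Overall: Pacifica 900/2061 = 43.7%, BlueJet 1082/1771 = 61.1% → BlueJet
Pacifica wins each route group but BlueJet wins overall — the comparison reverses. Pacifica's flights skew toward medium-haul, which has a lower base rate.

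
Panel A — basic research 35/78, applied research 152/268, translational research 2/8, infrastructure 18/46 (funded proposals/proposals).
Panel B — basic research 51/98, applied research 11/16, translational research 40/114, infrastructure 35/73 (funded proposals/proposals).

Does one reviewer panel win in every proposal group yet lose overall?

Basic research: Panel A 35/78 = 44.9%, Panel B 51/98 = 52.0% → Panel B
Applied research: Panel A 152/268 = 56.7%, Panel B 11/16 = 68.8% → Panel B
Translational research: Panel A 2/8 = 25.0%, Panel B 40/114 = 35.1% → Panel B
Infrastructure: Panel A 18/46 = 39.1%, Panel B 35/73 = 47.9% → Panel B
Overall: Panel A 207/400 = 51.8%, Panel B 137/301 = 45.5% → Panel A
Panel B wins each proposal group but Panel A wins overall — the comparison reverses. Panel B's proposals skew toward translational research, which has a lower base rate.

Yes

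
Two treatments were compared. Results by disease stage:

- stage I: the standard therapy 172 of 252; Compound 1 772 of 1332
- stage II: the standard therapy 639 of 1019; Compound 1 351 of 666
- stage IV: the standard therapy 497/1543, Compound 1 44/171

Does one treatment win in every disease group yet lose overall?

Yes

Stage I: the standard therapy 172/252 = 68.3%, Compound 1 772/1332 = 58.0% → the standard therapy
Stage II: the standard therapy 639/1019 = 62.7%, Compound 1 351/666 = 52.7% → the standard therapy
Stage IV: the standard therapy 497/1543 = 32.2%, Compound 1 44/171 = 25.7% → the standard therapy
Overall: the standard therapy 1308/2814 = 46.5%, Compound 1 1167/2169 = 53.8% → Compound 1
The standard therapy wins each disease group but Compound 1 wins overall — the comparison reverses. The standard therapy's patients skew toward stage IV, which has a lower base rate.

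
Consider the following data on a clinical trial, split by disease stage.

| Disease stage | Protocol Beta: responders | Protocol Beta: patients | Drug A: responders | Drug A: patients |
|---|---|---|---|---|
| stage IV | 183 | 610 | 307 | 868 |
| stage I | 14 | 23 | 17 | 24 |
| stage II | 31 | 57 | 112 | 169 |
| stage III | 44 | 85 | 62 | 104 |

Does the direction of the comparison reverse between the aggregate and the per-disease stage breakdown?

Stage IV: Protocol Beta 183/610 = 30.0%, Drug A 307/868 = 35.4% → Drug A
Stage I: Protocol Beta 14/23 = 60.9%, Drug A 17/24 = 70.8% → Drug A
Stage II: Protocol Beta 31/57 = 54.4%, Drug A 112/169 = 66.3% → Drug A
Stage III: Protocol Beta 44/85 = 51.8%, Drug A 62/104 = 59.6% → Drug A
Overall: Protocol Beta 272/775 = 35.1%, Drug A 498/1165 = 42.7% → Drug A
Drug A wins overall and in every disease group — no reversal.

No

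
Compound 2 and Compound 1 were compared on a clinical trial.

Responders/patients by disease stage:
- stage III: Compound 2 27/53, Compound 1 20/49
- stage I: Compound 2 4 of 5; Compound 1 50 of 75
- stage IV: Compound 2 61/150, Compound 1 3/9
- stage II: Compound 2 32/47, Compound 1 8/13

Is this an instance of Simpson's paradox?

Stage III: Compound 2 27/53 = 50.9%, Compound 1 20/49 = 40.8% → Compound 2
Stage I: Compound 2 4/5 = 80.0%, Compound 1 50/75 = 66.7% → Compound 2
Stage IV: Compound 2 61/150 = 40.7%, Compound 1 3/9 = 33.3% → Compound 2
Stage II: Compound 2 32/47 = 68.1%, Compound 1 8/13 = 61.5% → Compound 2
Overall: Compound 2 124/255 = 48.6%, Compound 1 81/146 = 55.5% → Compound 1
Compound 2 wins each disease group but Compound 1 wins overall — the comparison reverses. Compound 2's patients skew toward stage IV, which has a lower base rate.

Yes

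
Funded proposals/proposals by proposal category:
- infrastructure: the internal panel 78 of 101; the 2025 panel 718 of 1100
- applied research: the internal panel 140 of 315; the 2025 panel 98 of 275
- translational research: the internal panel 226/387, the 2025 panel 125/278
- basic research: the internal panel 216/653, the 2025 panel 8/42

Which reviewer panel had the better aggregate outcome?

Infrastructure: the internal panel 78/101 = 77.2%, the 2025 panel 718/1100 = 65.3% → the internal panel
Applied research: the internal panel 140/315 = 44.4%, the 2025 panel 98/275 = 35.6% → the internal panel
Translational research: the internal panel 226/387 = 58.4%, the 2025 panel 125/278 = 45.0% → the internal panel
Basic research: the internal panel 216/653 = 33.1%, the 2025 panel 8/42 = 19.0% → the internal panel
Overall: the internal panel 660/1456 = 45.3%, the 2025 panel 949/1695 = 56.0% → the 2025 panel
(The internal panel wins every proposal group but the 2025 panel wins overall — the internal panel's proposals skew toward the low-rate basic research group.)

the 2025 panel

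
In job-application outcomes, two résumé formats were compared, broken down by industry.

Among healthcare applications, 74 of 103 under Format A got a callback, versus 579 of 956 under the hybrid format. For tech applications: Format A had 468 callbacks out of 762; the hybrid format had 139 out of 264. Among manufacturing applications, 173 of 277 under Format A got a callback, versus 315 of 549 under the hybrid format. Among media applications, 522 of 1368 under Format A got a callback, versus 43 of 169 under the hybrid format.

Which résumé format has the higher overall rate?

Healthcare: Format A 74/103 = 71.8%, the hybrid format 579/956 = 60.6% → Format A
Tech: Format A 468/762 = 61.4%, the hybrid format 139/264 = 52.7% → Format A
Manufacturing: Format A 173/277 = 62.5%, the hybrid format 315/549 = 57.4% → Format A
Media: Format A 522/1368 = 38.2%, the hybrid format 43/169 = 25.4% → Format A
Overall: Format A 1237/2510 = 49.3%, the hybrid format 1076/1938 = 55.5% → the hybrid format
(Format A wins every industry group but the hybrid format wins overall — Format A's applications skew toward the low-rate media group.)

the hybrid format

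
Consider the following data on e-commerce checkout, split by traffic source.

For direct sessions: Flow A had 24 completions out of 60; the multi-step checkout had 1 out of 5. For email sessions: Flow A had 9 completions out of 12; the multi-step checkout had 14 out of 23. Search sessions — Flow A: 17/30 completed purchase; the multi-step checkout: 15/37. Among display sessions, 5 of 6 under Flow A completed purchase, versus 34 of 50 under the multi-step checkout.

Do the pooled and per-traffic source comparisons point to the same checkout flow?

No

Direct: Flow A 24/60 = 40.0%, the multi-step checkout 1/5 = 20.0% → Flow A
Email: Flow A 9/12 = 75.0%, the multi-step checkout 14/23 = 60.9% → Flow A
Search: Flow A 17/30 = 56.7%, the multi-step checkout 15/37 = 40.5% → Flow A
Display: Flow A 5/6 = 83.3%, the multi-step checkout 34/50 = 68.0% → Flow A
Overall: Flow A 55/108 = 50.9%, the multi-step checkout 64/115 = 55.7% → the multi-step checkout
Flow A wins each traffic group but the multi-step checkout wins overall — the comparison reverses. Flow A's sessions skew toward direct, which has a lower base rate.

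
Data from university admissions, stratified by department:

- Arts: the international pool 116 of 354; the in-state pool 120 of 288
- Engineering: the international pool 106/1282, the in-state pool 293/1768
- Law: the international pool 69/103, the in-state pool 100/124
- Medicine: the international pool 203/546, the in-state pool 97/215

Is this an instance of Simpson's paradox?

No

Arts: the international pool 116/354 = 32.8%, the in-state pool 120/288 = 41.7% → the in-state pool
Engineering: the international pool 106/1282 = 8.3%, the in-state pool 293/1768 = 16.6% → the in-state pool
Law: the international pool 69/103 = 67.0%, the in-state pool 100/124 = 80.6% → the in-state pool
Medicine: the international pool 203/546 = 37.2%, the in-state pool 97/215 = 45.1% → the in-state pool
Overall: the international pool 494/2285 = 21.6%, the in-state pool 610/2395 = 25.5% → the in-state pool
The in-state pool wins overall and in every department group — no reversal.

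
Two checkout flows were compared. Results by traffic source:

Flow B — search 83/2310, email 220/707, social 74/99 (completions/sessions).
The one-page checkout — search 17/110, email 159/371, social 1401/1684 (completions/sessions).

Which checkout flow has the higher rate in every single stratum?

the one-page checkout

Search: Flow B 83/2310 = 3.6%, the one-page checkout 17/110 = 15.5% → the one-page checkout
Email: Flow B 220/707 = 31.1%, the one-page checkout 159/371 = 42.9% → the one-page checkout
Social: Flow B 74/99 = 74.7%, the one-page checkout 1401/1684 = 83.2% → the one-page checkout
The one-page checkout has the higher rate in all 3 groups.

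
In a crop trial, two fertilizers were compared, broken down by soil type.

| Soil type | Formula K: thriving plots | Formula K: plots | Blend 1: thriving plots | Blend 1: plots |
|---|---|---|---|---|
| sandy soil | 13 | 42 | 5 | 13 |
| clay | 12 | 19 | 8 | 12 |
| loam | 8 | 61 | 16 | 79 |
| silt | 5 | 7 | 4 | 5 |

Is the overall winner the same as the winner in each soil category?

Yes

Sandy soil: Formula K 13/42 = 31.0%, Blend 1 5/13 = 38.5% → Blend 1
Clay: Formula K 12/19 = 63.2%, Blend 1 8/12 = 66.7% → Blend 1
Loam: Formula K 8/61 = 13.1%, Blend 1 16/79 = 20.3% → Blend 1
Silt: Formula K 5/7 = 71.4%, Blend 1 4/5 = 80.0% → Blend 1
Overall: Formula K 38/129 = 29.5%, Blend 1 33/109 = 30.3% → Blend 1
Blend 1 wins overall and in every soil group — no reversal.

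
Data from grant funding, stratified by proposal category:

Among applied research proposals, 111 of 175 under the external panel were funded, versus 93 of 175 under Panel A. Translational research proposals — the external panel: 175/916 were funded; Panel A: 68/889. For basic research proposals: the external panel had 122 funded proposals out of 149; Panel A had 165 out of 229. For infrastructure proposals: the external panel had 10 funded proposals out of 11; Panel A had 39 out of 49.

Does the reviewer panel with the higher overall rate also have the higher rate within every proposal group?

Yes

Applied research: the external panel 111/175 = 63.4%, Panel A 93/175 = 53.1% → the external panel
Translational research: the external panel 175/916 = 19.1%, Panel A 68/889 = 7.6% → the external panel
Basic research: the external panel 122/149 = 81.9%, Panel A 165/229 = 72.1% → the external panel
Infrastructure: the external panel 10/11 = 90.9%, Panel A 39/49 = 79.6% → the external panel
Overall: the external panel 418/1251 = 33.4%, Panel A 365/1342 = 27.2% → the external panel
The external panel wins overall and in every proposal group — no reversal.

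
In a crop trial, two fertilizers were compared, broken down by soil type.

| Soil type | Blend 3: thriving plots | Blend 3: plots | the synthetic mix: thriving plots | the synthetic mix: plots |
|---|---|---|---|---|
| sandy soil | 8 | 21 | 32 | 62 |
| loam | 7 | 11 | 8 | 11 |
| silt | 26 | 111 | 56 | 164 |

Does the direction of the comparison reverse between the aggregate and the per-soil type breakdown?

Sandy soil: Blend 3 8/21 = 38.1%, the synthetic mix 32/62 = 51.6% → the synthetic mix
Loam: Blend 3 7/11 = 63.6%, the synthetic mix 8/11 = 72.7% → the synthetic mix
Silt: Blend 3 26/111 = 23.4%, the synthetic mix 56/164 = 34.1% → the synthetic mix
Overall: Blend 3 41/143 = 28.7%, the synthetic mix 96/237 = 40.5% → the synthetic mix
The synthetic mix wins overall and in every soil group — no reversal.

No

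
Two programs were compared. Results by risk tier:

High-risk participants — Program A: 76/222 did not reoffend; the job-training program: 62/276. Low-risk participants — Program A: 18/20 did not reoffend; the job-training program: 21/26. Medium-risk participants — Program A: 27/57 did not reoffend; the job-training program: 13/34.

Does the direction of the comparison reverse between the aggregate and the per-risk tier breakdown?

No

High-risk: Program A 76/222 = 34.2%, the job-training program 62/276 = 22.5% → Program A
Low-risk: Program A 18/20 = 90.0%, the job-training program 21/26 = 80.8% → Program A
Medium-risk: Program A 27/57 = 47.4%, the job-training program 13/34 = 38.2% → Program A
Overall: Program A 121/299 = 40.5%, the job-training program 96/336 = 28.6% → Program A
Program A wins overall and in every risk group — no reversal.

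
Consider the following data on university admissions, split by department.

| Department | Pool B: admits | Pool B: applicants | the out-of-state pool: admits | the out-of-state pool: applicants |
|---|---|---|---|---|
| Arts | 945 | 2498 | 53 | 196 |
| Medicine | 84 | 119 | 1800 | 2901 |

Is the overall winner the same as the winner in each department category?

No

Arts: Pool B 945/2498 = 37.8%, the out-of-state pool 53/196 = 27.0% → Pool B
Medicine: Pool B 84/119 = 70.6%, the out-of-state pool 1800/2901 = 62.0% → Pool B
Overall: Pool B 1029/2617 = 39.3%, the out-of-state pool 1853/3097 = 59.8% → the out-of-state pool
Pool B wins each department group but the out-of-state pool wins overall — the comparison reverses. Pool B's applicants skew toward Arts, which has a lower base rate.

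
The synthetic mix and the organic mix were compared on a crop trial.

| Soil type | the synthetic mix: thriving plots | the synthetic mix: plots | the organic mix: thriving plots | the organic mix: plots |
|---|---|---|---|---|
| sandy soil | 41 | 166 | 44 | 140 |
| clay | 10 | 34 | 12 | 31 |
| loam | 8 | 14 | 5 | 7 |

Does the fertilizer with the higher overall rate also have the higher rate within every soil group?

Sandy soil: the synthetic mix 41/166 = 24.7%, the organic mix 44/140 = 31.4% → the organic mix
Clay: the synthetic mix 10/34 = 29.4%, the organic mix 12/31 = 38.7% → the organic mix
Loam: the synthetic mix 8/14 = 57.1%, the organic mix 5/7 = 71.4% → the organic mix
Overall: the synthetic mix 59/214 = 27.6%, the organic mix 61/178 = 34.3% → the organic mix
The organic mix wins overall and in every soil group — no reversal.

Yes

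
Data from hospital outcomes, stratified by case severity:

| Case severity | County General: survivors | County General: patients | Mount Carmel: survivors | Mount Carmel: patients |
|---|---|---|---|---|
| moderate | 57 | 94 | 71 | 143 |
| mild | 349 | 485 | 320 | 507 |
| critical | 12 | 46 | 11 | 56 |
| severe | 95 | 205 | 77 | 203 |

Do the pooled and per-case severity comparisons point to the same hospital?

Yes

Moderate: County General 57/94 = 60.6%, Mount Carmel 71/143 = 49.7% → County General
Mild: County General 349/485 = 72.0%, Mount Carmel 320/507 = 63.1% → County General
Critical: County General 12/46 = 26.1%, Mount Carmel 11/56 = 19.6% → County General
Severe: County General 95/205 = 46.3%, Mount Carmel 77/203 = 37.9% → County General
Overall: County General 513/830 = 61.8%, Mount Carmel 479/909 = 52.7% → County General
County General wins overall and in every case group — no reversal.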